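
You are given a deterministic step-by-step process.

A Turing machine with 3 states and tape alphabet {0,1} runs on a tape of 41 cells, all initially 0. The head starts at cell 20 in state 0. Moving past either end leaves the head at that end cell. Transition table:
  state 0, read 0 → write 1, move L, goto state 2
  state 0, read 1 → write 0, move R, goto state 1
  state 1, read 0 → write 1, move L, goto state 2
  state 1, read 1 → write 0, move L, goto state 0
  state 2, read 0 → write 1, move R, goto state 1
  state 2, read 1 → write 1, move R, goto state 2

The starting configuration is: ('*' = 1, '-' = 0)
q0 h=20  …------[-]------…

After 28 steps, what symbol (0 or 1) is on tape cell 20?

0

t=0: q0 h=20  …------[-]------…
t=1: q2 h=19  …------[-]*-----…
t=2: q1 h=20  …-----*[*]------…
t=3: q0 h=19  …------[*]------…
t=4: q1 h=20  …------[-]------…
t=5: q2 h=19  …------[-]*-----…
t=6: q1 h=20  …-----*[*]------…
t=7: q0 h=19  …------[*]------…
t=8: q1 h=20  …------[-]------…
t=9: q2 h=19  …------[-]*-----…
t=10: q1 h=20  …-----*[*]------…
t=11: q0 h=19  …------[*]------…
t=12: q1 h=20  …------[-]------…
t=13: q2 h=19  …------[-]*-----…
t=14: q1 h=20  …-----*[*]------…
t=15: q0 h=19  …------[*]------…
t=16: q1 h=20  …------[-]------…
t=17: q2 h=19  …------[-]*-----…
t=18: q1 h=20  …-----*[*]------…
t=19: q0 h=19  …------[*]------…
t=20: q1 h=20  …------[-]------…
t=21: q2 h=19  …------[-]*-----…
t=22: q1 h=20  …-----*[*]------…
t=23: q0 h=19  …------[*]------…
t=24: q1 h=20  …------[-]------…
t=25: q2 h=19  …------[-]*-----…
t=26: q1 h=20  …-----*[*]------…
t=27: q0 h=19  …------[*]------…
t=28: q1 h=20  …------[-]------…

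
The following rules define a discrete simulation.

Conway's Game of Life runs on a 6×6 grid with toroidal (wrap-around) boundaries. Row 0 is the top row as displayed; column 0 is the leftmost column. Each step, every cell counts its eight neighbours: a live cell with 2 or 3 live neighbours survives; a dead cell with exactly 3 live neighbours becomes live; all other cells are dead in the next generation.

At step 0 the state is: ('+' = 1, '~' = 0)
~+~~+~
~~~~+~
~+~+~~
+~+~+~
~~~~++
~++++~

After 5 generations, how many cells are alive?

t=0: ~+~~+~
~~~~+~
~+~+~~
+~+~+~
~~~~++
~++++~
t=1: ~+~~++
~~+++~
~+++++
+++~+~
+~~~~~
+++~~~
t=2: ~~~~++
~~~~~~
~~~~~~
~~~~+~
~~~+~~
~~+~~~
t=3: ~~~~~~
~~~~~~
~~~~~~
~~~~~~
~~~+~~
~~~++~
t=4: ~~~~~~
~~~~~~
~~~~~~
~~~~~~
~~~++~
~~~++~
t=5: ~~~~~~
~~~~~~
~~~~~~
~~~~~~
~~~++~
~~~++~

4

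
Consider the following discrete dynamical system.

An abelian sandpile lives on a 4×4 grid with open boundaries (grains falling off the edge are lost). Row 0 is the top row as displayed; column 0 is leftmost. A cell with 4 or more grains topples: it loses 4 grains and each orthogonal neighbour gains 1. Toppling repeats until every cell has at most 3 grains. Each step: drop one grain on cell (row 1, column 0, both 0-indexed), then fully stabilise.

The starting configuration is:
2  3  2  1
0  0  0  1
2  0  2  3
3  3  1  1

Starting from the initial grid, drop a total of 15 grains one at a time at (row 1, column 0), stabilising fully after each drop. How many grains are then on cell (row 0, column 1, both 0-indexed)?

t=0: 2  3  2  1
0  0  0  1
2  0  2  3
3  3  1  1
t=1: 2  3  2  1
1  0  0  1
2  0  2  3
3  3  1  1
t=2: 2  3  2  1
2  0  0  1
2  0  2  3
3  3  1  1
t=3: 2  3  2  1
3  0  0  1
2  0  2  3
3  3  1  1
t=4: 3  3  2  1
0  1  0  1
3  0  2  3
3  3  1  1
t=5: 3  3  2  1
1  1  0  1
3  0  2  3
3  3  1  1
t=6: 3  3  2  1
2  1  0  1
3  0  2  3
3  3  1  1
t=7: 3  3  2  1
3  1  0  1
3  0  2  3
3  3  1  1
t=8: 1  0  3  1
2  3  0  1
1  2  2  3
1  0  2  1
t=9: 1  0  3  1
3  3  0  1
1  2  2  3
1  0  2  1
t=10: 2  1  3  1
1  0  1  1
2  3  2  3
1  0  2  1
t=11: 2  1  3  1
2  0  1  1
2  3  2  3
1  0  2  1
t=12: 2  1  3  1
3  0  1  1
2  3  2  3
1  0  2  1
t=13: 3  1  3  1
0  1  1  1
3  3  2  3
1  0  2  1
t=14: 3  1  3  1
1  1  1  1
3  3  2  3
1  0  2  1
t=15: 3  1  3  1
2  1  1  1
3  3  2  3
1  0  2  1

1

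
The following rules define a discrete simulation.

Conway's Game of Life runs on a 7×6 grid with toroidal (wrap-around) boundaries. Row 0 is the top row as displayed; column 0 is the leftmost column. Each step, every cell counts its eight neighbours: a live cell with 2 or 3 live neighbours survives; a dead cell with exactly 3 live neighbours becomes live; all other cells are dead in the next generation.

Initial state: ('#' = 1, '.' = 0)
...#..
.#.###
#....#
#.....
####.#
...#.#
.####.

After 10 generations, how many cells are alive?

[0] ...#..
.#.###
#....#
#.....
####.#
...#.#
.####.
[1] ##...#
..##.#
.#....
..#.#.
.###.#
.....#
......
[2] ###.##
..#.##
.#..#.
#...#.
####.#
#.#.#.
.....#
[3] .##...
..#...
##..#.
....#.
..#...
..#.#.
..#...
[4] .###..
#.##..
.#.#.#
.#.#.#
......
.##...
..#...
[5] ......
#.....
.#.#.#
......
##....
.##...
......
[6] ......
#.....
#.....
.##...
###...
###...
......
[7] ......
......
#.....
..#...
...#..
#.#...
.#....
[8] ......
......
......
......
.###..
.##...
.#....
[9] ......
......
......
..#...
.#.#..
#..#..
.##...
[10] ......
......
......
..#...
.#.#..
#..#..
.##...

7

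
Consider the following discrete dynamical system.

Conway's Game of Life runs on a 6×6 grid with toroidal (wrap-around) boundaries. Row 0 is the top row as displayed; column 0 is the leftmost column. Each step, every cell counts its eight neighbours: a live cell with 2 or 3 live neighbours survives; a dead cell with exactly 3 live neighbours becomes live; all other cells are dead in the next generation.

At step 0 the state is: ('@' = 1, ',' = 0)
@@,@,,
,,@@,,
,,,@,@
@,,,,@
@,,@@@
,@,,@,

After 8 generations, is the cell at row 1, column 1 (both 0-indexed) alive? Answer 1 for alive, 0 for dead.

0

[0] @@,@,,
,,@@,,
,,,@,@
@,,,,@
@,,@@@
,@,,@,
[1] @@,@@,
@@,@,,
@,@@,@
,,,@,,
,@,@,,
,@,,,,
[2] ,,,@@@
,,,,,,
@,,@,@
@@,@,,
,,,,,,
,@,@@,
[3] ,,@@,@
@,,@,,
@@@,@@
@@@,@@
@@,@@,
,,@@,@
[4] @@,,,@
,,,,,,
,,,,,,
,,,,,,
,,,,,,
,,,,,@
[5] @,,,,@
@,,,,,
,,,,,,
,,,,,,
,,,,,,
,,,,,@
[6] @,,,,@
@,,,,@
,,,,,,
,,,,,,
,,,,,,
@,,,,@
[7] ,@,,@,
@,,,,@
,,,,,,
,,,,,,
,,,,,,
@,,,,@
[8] ,@,,@,
@,,,,@
,,,,,,
,,,,,,
,,,,,,
@,,,,@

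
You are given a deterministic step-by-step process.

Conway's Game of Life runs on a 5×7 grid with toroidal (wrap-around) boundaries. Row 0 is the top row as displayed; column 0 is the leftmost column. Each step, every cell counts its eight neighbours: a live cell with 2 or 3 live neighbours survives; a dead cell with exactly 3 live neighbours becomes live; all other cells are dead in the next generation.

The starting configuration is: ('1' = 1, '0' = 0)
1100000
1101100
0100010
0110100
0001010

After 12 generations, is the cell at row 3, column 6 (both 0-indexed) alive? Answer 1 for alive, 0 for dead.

0

t=0: 1100000
1101100
0100010
0110100
0001010
t=1: 1101001
0000101
0000010
0111110
1001100
t=2: 0111001
0000101
0010001
0110011
0000000
t=3: 1011010
0100001
0111001
1110011
0001011
t=4: 1111010
0000111
0001000
0000000
0001000
t=5: 1111010
1100011
0000110
0000000
0101100
t=6: 0001010
0001000
1000110
0001010
1101100
t=7: 0001000
0001011
0001011
1111010
0001011
t=8: 0011000
0011011
0101000
1101000
1101011
t=9: 0000000
0100000
0101001
0001000
0001001
t=10: 0000000
1010000
1000000
1001100
0000000
t=11: 0000000
0100000
1001001
0000000
0000000
t=12: 0000000
1000000
1000000
0000000
0000000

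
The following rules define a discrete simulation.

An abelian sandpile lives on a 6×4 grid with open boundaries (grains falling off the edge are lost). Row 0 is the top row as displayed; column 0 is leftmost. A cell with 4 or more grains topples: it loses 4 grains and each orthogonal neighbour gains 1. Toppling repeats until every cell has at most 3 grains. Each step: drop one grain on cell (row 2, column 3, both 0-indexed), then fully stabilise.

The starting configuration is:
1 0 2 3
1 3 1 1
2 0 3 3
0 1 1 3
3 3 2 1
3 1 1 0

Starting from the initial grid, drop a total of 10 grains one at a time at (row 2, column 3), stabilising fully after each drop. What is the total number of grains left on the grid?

gen 0: 1 0 2 3
1 3 1 1
2 0 3 3
0 1 1 3
3 3 2 1
3 1 1 0
gen 1: 1 0 2 3
1 3 2 2
2 1 0 2
0 1 3 0
3 3 2 2
3 1 1 0
gen 2: 1 0 2 3
1 3 2 2
2 1 0 3
0 1 3 0
3 3 2 2
3 1 1 0
gen 3: 1 0 2 3
1 3 2 3
2 1 1 0
0 1 3 1
3 3 2 2
3 1 1 0
gen 4: 1 0 2 3
1 3 2 3
2 1 1 1
0 1 3 1
3 3 2 2
3 1 1 0
gen 5: 1 0 2 3
1 3 2 3
2 1 1 2
0 1 3 1
3 3 2 2
3 1 1 0
gen 6: 1 0 2 3
1 3 2 3
2 1 1 3
0 1 3 1
3 3 2 2
3 1 1 0
gen 7: 1 0 3 0
1 3 3 1
2 1 2 1
0 1 3 2
3 3 2 2
3 1 1 0
gen 8: 1 0 3 0
1 3 3 1
2 1 2 2
0 1 3 2
3 3 2 2
3 1 1 0
gen 9: 1 0 3 0
1 3 3 1
2 1 2 3
0 1 3 2
3 3 2 2
3 1 1 0
gen 10: 1 0 3 0
1 3 3 2
2 1 3 0
0 1 3 3
3 3 2 2
3 1 1 0

41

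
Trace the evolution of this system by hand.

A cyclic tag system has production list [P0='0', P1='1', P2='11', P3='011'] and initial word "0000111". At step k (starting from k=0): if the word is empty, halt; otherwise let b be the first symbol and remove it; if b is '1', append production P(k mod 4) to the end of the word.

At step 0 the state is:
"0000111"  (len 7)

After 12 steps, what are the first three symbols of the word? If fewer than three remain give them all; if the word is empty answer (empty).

t=0: "0000111"  (len 7)
t=1: "000111"  (len 6)
t=2: "00111"  (len 5)
t=3: "0111"  (len 4)
t=4: "111"  (len 3)
t=5: "110"  (len 3)
t=6: "101"  (len 3)
t=7: "0111"  (len 4)
t=8: "111"  (len 3)
t=9: "110"  (len 3)
t=10: "101"  (len 3)
t=11: "0111"  (len 4)
t=12: "111"  (len 3)

111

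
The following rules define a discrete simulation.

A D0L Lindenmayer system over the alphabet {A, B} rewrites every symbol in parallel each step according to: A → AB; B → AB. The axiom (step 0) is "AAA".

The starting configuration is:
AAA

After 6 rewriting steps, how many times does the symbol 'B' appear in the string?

step 0: AAA
step 1: ABABAB
step 2: ABABABABABAB
step 3: ABABABABABABABABABABABAB
step 4: ABABABABABABABABABABABABABABABABABABABABABABABAB
step 5: ABABABABABABABABABABABABABABABABABABABABABABABABABABABABABABABABABABABABABABABABABABABABABABABAB
step 6: ABABABABABABABABABABABABABABABABABABABABABABABABABABABABAB…ABABABABABABABABABABABABABABABABABABABABABABABABABABABABAB  (len 192)

96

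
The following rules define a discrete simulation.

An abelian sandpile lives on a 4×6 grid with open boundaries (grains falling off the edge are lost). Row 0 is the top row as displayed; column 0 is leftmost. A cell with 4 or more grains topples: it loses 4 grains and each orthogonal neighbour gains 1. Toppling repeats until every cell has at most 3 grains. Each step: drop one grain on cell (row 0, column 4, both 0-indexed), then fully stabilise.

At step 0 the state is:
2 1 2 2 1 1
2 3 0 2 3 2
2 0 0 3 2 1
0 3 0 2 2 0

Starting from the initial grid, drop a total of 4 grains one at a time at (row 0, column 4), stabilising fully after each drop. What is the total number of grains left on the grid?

step 0: 2 1 2 2 1 1
2 3 0 2 3 2
2 0 0 3 2 1
0 3 0 2 2 0
step 1: 2 1 2 2 2 1
2 3 0 2 3 2
2 0 0 3 2 1
0 3 0 2 2 0
step 2: 2 1 2 2 3 1
2 3 0 2 3 2
2 0 0 3 2 1
0 3 0 2 2 0
step 3: 2 1 2 3 1 2
2 3 0 3 0 3
2 0 0 3 3 1
0 3 0 2 2 0
step 4: 2 1 2 3 2 2
2 3 0 3 0 3
2 0 0 3 3 1
0 3 0 2 2 0

39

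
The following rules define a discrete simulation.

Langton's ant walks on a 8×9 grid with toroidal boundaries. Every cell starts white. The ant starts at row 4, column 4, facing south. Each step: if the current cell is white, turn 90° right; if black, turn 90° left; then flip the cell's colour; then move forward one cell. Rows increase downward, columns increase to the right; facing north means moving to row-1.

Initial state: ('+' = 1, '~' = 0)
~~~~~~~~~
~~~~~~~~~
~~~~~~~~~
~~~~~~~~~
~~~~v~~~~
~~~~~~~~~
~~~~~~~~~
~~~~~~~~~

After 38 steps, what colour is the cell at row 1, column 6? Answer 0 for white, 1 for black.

1

t=0: ~~~~~~~~~
~~~~~~~~~
~~~~~~~~~
~~~~~~~~~
~~~~v~~~~
~~~~~~~~~
~~~~~~~~~
~~~~~~~~~
t=1: ~~~~~~~~~
~~~~~~~~~
~~~~~~~~~
~~~~~~~~~
~~~<+~~~~
~~~~~~~~~
~~~~~~~~~
~~~~~~~~~
t=2: ~~~~~~~~~
~~~~~~~~~
~~~~~~~~~
~~~^~~~~~
~~~++~~~~
~~~~~~~~~
~~~~~~~~~
~~~~~~~~~
t=3: ~~~~~~~~~
~~~~~~~~~
~~~~~~~~~
~~~+>~~~~
~~~++~~~~
~~~~~~~~~
~~~~~~~~~
~~~~~~~~~
t=4: ~~~~~~~~~
~~~~~~~~~
~~~~~~~~~
~~~++~~~~
~~~+v~~~~
~~~~~~~~~
~~~~~~~~~
~~~~~~~~~
t=5: ~~~~~~~~~
~~~~~~~~~
~~~~~~~~~
~~~++~~~~
~~~+~>~~~
~~~~~~~~~
~~~~~~~~~
~~~~~~~~~
t=6: ~~~~~~~~~
~~~~~~~~~
~~~~~~~~~
~~~++~~~~
~~~+~+~~~
~~~~~v~~~
~~~~~~~~~
~~~~~~~~~
t=7: ~~~~~~~~~
~~~~~~~~~
~~~~~~~~~
~~~++~~~~
~~~+~+~~~
~~~~<+~~~
~~~~~~~~~
~~~~~~~~~
t=8: ~~~~~~~~~
~~~~~~~~~
~~~~~~~~~
~~~++~~~~
~~~+^+~~~
~~~~++~~~
~~~~~~~~~
~~~~~~~~~
t=9: ~~~~~~~~~
~~~~~~~~~
~~~~~~~~~
~~~++~~~~
~~~++>~~~
~~~~++~~~
~~~~~~~~~
~~~~~~~~~
t=10: ~~~~~~~~~
~~~~~~~~~
~~~~~~~~~
~~~++^~~~
~~~++~~~~
~~~~++~~~
~~~~~~~~~
~~~~~~~~~
t=11: ~~~~~~~~~
~~~~~~~~~
~~~~~~~~~
~~~+++>~~
~~~++~~~~
~~~~++~~~
~~~~~~~~~
~~~~~~~~~
t=12: ~~~~~~~~~
~~~~~~~~~
~~~~~~~~~
~~~++++~~
~~~++~v~~
~~~~++~~~
~~~~~~~~~
~~~~~~~~~
t=13: ~~~~~~~~~
~~~~~~~~~
~~~~~~~~~
~~~++++~~
~~~++<+~~
~~~~++~~~
~~~~~~~~~
~~~~~~~~~
t=14: ~~~~~~~~~
~~~~~~~~~
~~~~~~~~~
~~~++^+~~
~~~++++~~
~~~~++~~~
~~~~~~~~~
~~~~~~~~~
t=15: ~~~~~~~~~
~~~~~~~~~
~~~~~~~~~
~~~+<~+~~
~~~++++~~
~~~~++~~~
~~~~~~~~~
~~~~~~~~~
t=16: ~~~~~~~~~
~~~~~~~~~
~~~~~~~~~
~~~+~~+~~
~~~+v++~~
~~~~++~~~
~~~~~~~~~
~~~~~~~~~
t=17: ~~~~~~~~~
~~~~~~~~~
~~~~~~~~~
~~~+~~+~~
~~~+~>+~~
~~~~++~~~
~~~~~~~~~
~~~~~~~~~
t=18: ~~~~~~~~~
~~~~~~~~~
~~~~~~~~~
~~~+~^+~~
~~~+~~+~~
~~~~++~~~
~~~~~~~~~
~~~~~~~~~
t=19: ~~~~~~~~~
~~~~~~~~~
~~~~~~~~~
~~~+~+>~~
~~~+~~+~~
~~~~++~~~
~~~~~~~~~
~~~~~~~~~
t=20: ~~~~~~~~~
~~~~~~~~~
~~~~~~^~~
~~~+~+~~~
~~~+~~+~~
~~~~++~~~
~~~~~~~~~
~~~~~~~~~
t=21: ~~~~~~~~~
~~~~~~~~~
~~~~~~+>~
~~~+~+~~~
~~~+~~+~~
~~~~++~~~
~~~~~~~~~
~~~~~~~~~
t=22: ~~~~~~~~~
~~~~~~~~~
~~~~~~++~
~~~+~+~v~
~~~+~~+~~
~~~~++~~~
~~~~~~~~~
~~~~~~~~~
t=23: ~~~~~~~~~
~~~~~~~~~
~~~~~~++~
~~~+~+<+~
~~~+~~+~~
~~~~++~~~
~~~~~~~~~
~~~~~~~~~
t=24: ~~~~~~~~~
~~~~~~~~~
~~~~~~^+~
~~~+~+++~
~~~+~~+~~
~~~~++~~~
~~~~~~~~~
~~~~~~~~~
t=25: ~~~~~~~~~
~~~~~~~~~
~~~~~<~+~
~~~+~+++~
~~~+~~+~~
~~~~++~~~
~~~~~~~~~
~~~~~~~~~
t=26: ~~~~~~~~~
~~~~~^~~~
~~~~~+~+~
~~~+~+++~
~~~+~~+~~
~~~~++~~~
~~~~~~~~~
~~~~~~~~~
t=27: ~~~~~~~~~
~~~~~+>~~
~~~~~+~+~
~~~+~+++~
~~~+~~+~~
~~~~++~~~
~~~~~~~~~
~~~~~~~~~
t=28: ~~~~~~~~~
~~~~~++~~
~~~~~+v+~
~~~+~+++~
~~~+~~+~~
~~~~++~~~
~~~~~~~~~
~~~~~~~~~
t=29: ~~~~~~~~~
~~~~~++~~
~~~~~<++~
~~~+~+++~
~~~+~~+~~
~~~~++~~~
~~~~~~~~~
~~~~~~~~~
t=30: ~~~~~~~~~
~~~~~++~~
~~~~~~++~
~~~+~v++~
~~~+~~+~~
~~~~++~~~
~~~~~~~~~
~~~~~~~~~
t=31: ~~~~~~~~~
~~~~~++~~
~~~~~~++~
~~~+~~>+~
~~~+~~+~~
~~~~++~~~
~~~~~~~~~
~~~~~~~~~
t=32: ~~~~~~~~~
~~~~~++~~
~~~~~~^+~
~~~+~~~+~
~~~+~~+~~
~~~~++~~~
~~~~~~~~~
~~~~~~~~~
t=33: ~~~~~~~~~
~~~~~++~~
~~~~~<~+~
~~~+~~~+~
~~~+~~+~~
~~~~++~~~
~~~~~~~~~
~~~~~~~~~
t=34: ~~~~~~~~~
~~~~~^+~~
~~~~~+~+~
~~~+~~~+~
~~~+~~+~~
~~~~++~~~
~~~~~~~~~
~~~~~~~~~
t=35: ~~~~~~~~~
~~~~<~+~~
~~~~~+~+~
~~~+~~~+~
~~~+~~+~~
~~~~++~~~
~~~~~~~~~
~~~~~~~~~
t=36: ~~~~^~~~~
~~~~+~+~~
~~~~~+~+~
~~~+~~~+~
~~~+~~+~~
~~~~++~~~
~~~~~~~~~
~~~~~~~~~
t=37: ~~~~+>~~~
~~~~+~+~~
~~~~~+~+~
~~~+~~~+~
~~~+~~+~~
~~~~++~~~
~~~~~~~~~
~~~~~~~~~
t=38: ~~~~++~~~
~~~~+v+~~
~~~~~+~+~
~~~+~~~+~
~~~+~~+~~
~~~~++~~~
~~~~~~~~~
~~~~~~~~~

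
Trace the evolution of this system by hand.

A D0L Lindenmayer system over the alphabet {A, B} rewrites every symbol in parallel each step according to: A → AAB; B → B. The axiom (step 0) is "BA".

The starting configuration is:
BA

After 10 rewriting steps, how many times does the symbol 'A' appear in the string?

0) BA
1) BAAB
2) BAABAABB
3) BAABAABBAABAABBB
4) BAABAABBAABAABBBAABAABBAABAABBBB
5) BAABAABBAABAABBBAABAABBAABAABBBBAABAABBAABAABBBAABAABBAABAABBBBB
6) BAABAABBAABAABBBAABAABBAABAABBBBAABAABBAABAABBBAABAABBAABA…BAABAABBBAABAABBAABAABBBBAABAABBAABAABBBAABAABBAABAABBBBBB  (len 128)
7) BAABAABBAABAABBBAABAABBAABAABBBBAABAABBAABAABBBAABAABBAABA…AABAABBBAABAABBAABAABBBBAABAABBAABAABBBAABAABBAABAABBBBBBB  (len 256)
8) BAABAABBAABAABBBAABAABBAABAABBBBAABAABBAABAABBBAABAABBAABA…ABAABBBAABAABBAABAABBBBAABAABBAABAABBBAABAABBAABAABBBBBBBB  (len 512)
9) BAABAABBAABAABBBAABAABBAABAABBBBAABAABBAABAABBBAABAABBAABA…BAABBBAABAABBAABAABBBBAABAABBAABAABBBAABAABBAABAABBBBBBBBB  (len 1024)
10) BAABAABBAABAABBBAABAABBAABAABBBBAABAABBAABAABBBAABAABBAABA…AABBBAABAABBAABAABBBBAABAABBAABAABBBAABAABBAABAABBBBBBBBBB  (len 2048)

1024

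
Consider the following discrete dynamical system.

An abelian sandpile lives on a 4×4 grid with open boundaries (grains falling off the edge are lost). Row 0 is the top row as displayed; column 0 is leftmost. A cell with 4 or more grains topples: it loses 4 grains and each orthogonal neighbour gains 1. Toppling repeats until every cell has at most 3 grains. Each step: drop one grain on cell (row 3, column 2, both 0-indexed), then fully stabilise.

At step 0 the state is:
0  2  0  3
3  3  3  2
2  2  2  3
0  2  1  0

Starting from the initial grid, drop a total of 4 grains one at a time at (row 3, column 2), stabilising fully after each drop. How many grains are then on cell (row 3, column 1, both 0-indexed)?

gen 0: 0  2  0  3
3  3  3  2
2  2  2  3
0  2  1  0
gen 1: 0  2  0  3
3  3  3  2
2  2  2  3
0  2  2  0
gen 2: 0  2  0  3
3  3  3  2
2  2  2  3
0  2  3  0
gen 3: 0  2  0  3
3  3  3  2
2  2  3  3
0  3  0  1
gen 4: 0  2  0  3
3  3  3  2
2  2  3  3
0  3  1  1

3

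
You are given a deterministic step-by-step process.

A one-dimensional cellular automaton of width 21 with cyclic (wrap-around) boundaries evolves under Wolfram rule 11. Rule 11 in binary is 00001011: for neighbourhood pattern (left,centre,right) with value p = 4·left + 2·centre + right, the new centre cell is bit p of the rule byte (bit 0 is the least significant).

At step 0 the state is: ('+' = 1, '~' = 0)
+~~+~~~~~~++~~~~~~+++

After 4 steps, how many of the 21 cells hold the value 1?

k=0  +~~+~~~~~~++~~~~~~+++
k=1  ~~+~~++++++~~++++++~~
k=2  ++~~++~~~~~~++~~~~~~+
k=3  ~~~++~~++++++~~++++++
k=4  ~+++~~++~~~~~~++~~~~~

7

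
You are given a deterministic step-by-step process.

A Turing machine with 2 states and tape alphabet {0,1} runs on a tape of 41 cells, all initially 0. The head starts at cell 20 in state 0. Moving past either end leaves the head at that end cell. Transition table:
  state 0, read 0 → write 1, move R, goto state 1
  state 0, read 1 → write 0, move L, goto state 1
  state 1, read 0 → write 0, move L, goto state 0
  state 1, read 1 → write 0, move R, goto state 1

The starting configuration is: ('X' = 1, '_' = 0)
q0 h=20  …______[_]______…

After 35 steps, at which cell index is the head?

step 0: q0 h=20  …______[_]______…
step 1: q1 h=21  …_____X[_]______…
step 2: q0 h=20  …______[X]______…
step 3: q1 h=19  …______[_]______…
step 4: q0 h=18  …______[_]______…
step 5: q1 h=19  …_____X[_]______…
step 6: q0 h=18  …______[X]______…
step 7: q1 h=17  …______[_]______…
step 8: q0 h=16  …______[_]______…
step 9: q1 h=17  …_____X[_]______…
step 10: q0 h=16  …______[X]______…
step 11: q1 h=15  …______[_]______…
step 12: q0 h=14  …______[_]______…
step 13: q1 h=15  …_____X[_]______…
step 14: q0 h=14  …______[X]______…
step 15: q1 h=13  …______[_]______…
step 16: q0 h=12  …______[_]______…
step 17: q1 h=13  …_____X[_]______…
step 18: q0 h=12  …______[X]______…
step 19: q1 h=11  …______[_]______…
step 20: q0 h=10  …______[_]______…
step 21: q1 h=11  …_____X[_]______…
step 22: q0 h=10  …______[X]______…
step 23: q1 h= 9  …______[_]______…
step 24: q0 h= 8  …______[_]______…
step 25: q1 h= 9  …_____X[_]______…
step 26: q0 h= 8  …______[X]______…
step 27: q1 h= 7  …______[_]______…
step 28: q0 h= 6  |______[_]______…
step 29: q1 h= 7  …_____X[_]______…
step 30: q0 h= 6  |______[X]______…
step 31: q1 h= 5  |_____[_]______…
step 32: q0 h= 4  |____[_]______…
step 33: q1 h= 5  |____X[_]______…
step 34: q0 h= 4  |____[X]______…
step 35: q1 h= 3  |___[_]______…

3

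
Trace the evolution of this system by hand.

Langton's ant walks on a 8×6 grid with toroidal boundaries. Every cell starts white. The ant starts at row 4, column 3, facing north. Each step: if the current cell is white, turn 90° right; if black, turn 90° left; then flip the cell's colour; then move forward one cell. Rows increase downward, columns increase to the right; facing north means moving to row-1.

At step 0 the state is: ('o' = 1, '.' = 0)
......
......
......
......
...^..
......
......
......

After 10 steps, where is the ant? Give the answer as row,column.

5,2

[0] ......
......
......
......
...^..
......
......
......
[1] ......
......
......
......
...o>.
......
......
......
[2] ......
......
......
......
...oo.
....v.
......
......
[3] ......
......
......
......
...oo.
...<o.
......
......
[4] ......
......
......
......
...^o.
...oo.
......
......
[5] ......
......
......
......
..<.o.
...oo.
......
......
[6] ......
......
......
..^...
..o.o.
...oo.
......
......
[7] ......
......
......
..o>..
..o.o.
...oo.
......
......
[8] ......
......
......
..oo..
..ovo.
...oo.
......
......
[9] ......
......
......
..oo..
..<oo.
...oo.
......
......
[10] ......
......
......
..oo..
...oo.
..voo.
......
......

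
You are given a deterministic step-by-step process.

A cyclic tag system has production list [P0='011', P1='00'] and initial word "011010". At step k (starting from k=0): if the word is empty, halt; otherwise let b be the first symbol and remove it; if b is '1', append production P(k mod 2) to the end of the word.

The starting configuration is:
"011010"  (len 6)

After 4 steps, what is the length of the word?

7

[0] "011010"  (len 6)
[1] "11010"  (len 5)
[2] "101000"  (len 6)
[3] "01000011"  (len 8)
[4] "1000011"  (len 7)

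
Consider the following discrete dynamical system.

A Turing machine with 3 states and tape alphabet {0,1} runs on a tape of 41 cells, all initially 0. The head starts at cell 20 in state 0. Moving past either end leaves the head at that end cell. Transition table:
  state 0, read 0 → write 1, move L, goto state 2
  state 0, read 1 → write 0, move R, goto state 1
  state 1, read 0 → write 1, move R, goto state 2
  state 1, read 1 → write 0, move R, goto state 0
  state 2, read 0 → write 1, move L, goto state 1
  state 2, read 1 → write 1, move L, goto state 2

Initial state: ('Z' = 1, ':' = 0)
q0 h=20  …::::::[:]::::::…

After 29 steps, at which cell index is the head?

gen 0: q0 h=20  …::::::[:]::::::…
gen 1: q2 h=19  …::::::[:]Z:::::…
gen 2: q1 h=18  …::::::[:]ZZ::::…
gen 3: q2 h=19  …:::::Z[Z]Z:::::…
gen 4: q2 h=18  …::::::[Z]ZZ::::…
gen 5: q2 h=17  …::::::[:]ZZZ:::…
gen 6: q1 h=16  …::::::[:]ZZZZ::…
gen 7: q2 h=17  …:::::Z[Z]ZZZ:::…
gen 8: q2 h=16  …::::::[Z]ZZZZ::…
gen 9: q2 h=15  …::::::[:]ZZZZZ:…
gen 10: q1 h=14  …::::::[:]ZZZZZZ…
gen 11: q2 h=15  …:::::Z[Z]ZZZZZ:…
gen 12: q2 h=14  …::::::[Z]ZZZZZZ…
gen 13: q2 h=13  …::::::[:]ZZZZZZ…
gen 14: q1 h=12  …::::::[:]ZZZZZZ…
gen 15: q2 h=13  …:::::Z[Z]ZZZZZZ…
gen 16: q2 h=12  …::::::[Z]ZZZZZZ…
gen 17: q2 h=11  …::::::[:]ZZZZZZ…
gen 18: q1 h=10  …::::::[:]ZZZZZZ…
gen 19: q2 h=11  …:::::Z[Z]ZZZZZZ…
gen 20: q2 h=10  …::::::[Z]ZZZZZZ…
gen 21: q2 h= 9  …::::::[:]ZZZZZZ…
gen 22: q1 h= 8  …::::::[:]ZZZZZZ…
gen 23: q2 h= 9  …:::::Z[Z]ZZZZZZ…
gen 24: q2 h= 8  …::::::[Z]ZZZZZZ…
gen 25: q2 h= 7  …::::::[:]ZZZZZZ…
gen 26: q1 h= 6  |::::::[:]ZZZZZZ…
gen 27: q2 h= 7  …:::::Z[Z]ZZZZZZ…
gen 28: q2 h= 6  |::::::[Z]ZZZZZZ…
gen 29: q2 h= 5  |:::::[:]ZZZZZZ…

5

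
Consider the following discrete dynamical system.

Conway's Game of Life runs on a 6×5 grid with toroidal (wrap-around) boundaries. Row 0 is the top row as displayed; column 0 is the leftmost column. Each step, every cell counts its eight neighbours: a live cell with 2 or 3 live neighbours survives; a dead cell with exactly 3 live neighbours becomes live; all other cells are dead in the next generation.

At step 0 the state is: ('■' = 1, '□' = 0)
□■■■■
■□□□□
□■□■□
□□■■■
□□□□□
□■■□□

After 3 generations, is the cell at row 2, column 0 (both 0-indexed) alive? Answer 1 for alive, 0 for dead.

0) □■■■■
■□□□□
□■□■□
□□■■■
□□□□□
□■■□□
1) □□□■■
■□□□□
■■□■□
□□■■■
□■□□□
■■□□□
2) □■□□■
■■■■□
■■□■□
□□□■■
□■□■■
■■■□■
3) □□□□□
□□□■□
□□□□□
□■□□□
□■□□□
□□□□□

0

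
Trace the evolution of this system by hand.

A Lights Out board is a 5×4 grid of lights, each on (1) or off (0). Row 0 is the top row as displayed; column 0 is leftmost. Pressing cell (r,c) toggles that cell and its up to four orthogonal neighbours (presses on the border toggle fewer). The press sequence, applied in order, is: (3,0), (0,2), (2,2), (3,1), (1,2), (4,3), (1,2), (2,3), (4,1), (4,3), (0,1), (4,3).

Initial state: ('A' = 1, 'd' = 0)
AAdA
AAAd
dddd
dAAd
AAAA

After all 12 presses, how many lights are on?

[0] AAdA
AAAd
dddd
dAAd
AAAA
[1] AAdA
AAAd
Addd
AdAd
dAAA
[2] AdAd
AAdd
Addd
AdAd
dAAA
[3] AdAd
AAAd
AAAA
Addd
dAAA
[4] AdAd
AAAd
AdAA
dAAd
ddAA
[5] Addd
AddA
AddA
dAAd
ddAA
[6] Addd
AddA
AddA
dAAA
dddd
[7] AdAd
AAAd
AdAA
dAAA
dddd
[8] AdAd
AAAA
Addd
dAAd
dddd
[9] AdAd
AAAA
Addd
ddAd
AAAd
[10] AdAd
AAAA
Addd
ddAA
AAdA
[11] dAdd
AdAA
Addd
ddAA
AAdA
[12] dAdd
AdAA
Addd
ddAd
AAAd

9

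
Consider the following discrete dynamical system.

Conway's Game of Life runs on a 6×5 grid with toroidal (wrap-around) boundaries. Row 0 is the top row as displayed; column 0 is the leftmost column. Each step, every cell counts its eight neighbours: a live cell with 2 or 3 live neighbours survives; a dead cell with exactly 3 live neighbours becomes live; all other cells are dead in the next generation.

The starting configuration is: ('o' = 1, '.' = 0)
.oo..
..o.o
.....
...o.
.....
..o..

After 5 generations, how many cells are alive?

[0] .oo..
..o.o
.....
...o.
.....
..o..
[1] .oo..
.ooo.
...o.
.....
.....
.oo..
[2] o....
.o.o.
...o.
.....
.....
.oo..
[3] o....
..o.o
..o..
.....
.....
.o...
[4] oo...
.o.o.
...o.
.....
.....
.....
[5] ooo..
oo..o
..o..
.....
.....
.....

7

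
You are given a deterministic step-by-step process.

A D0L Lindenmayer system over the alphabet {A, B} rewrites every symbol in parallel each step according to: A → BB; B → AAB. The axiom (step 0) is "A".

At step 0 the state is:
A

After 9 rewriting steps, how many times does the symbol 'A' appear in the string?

gen 0: A
gen 1: BB
gen 2: AABAAB
gen 3: BBBBAABBBBBAAB
gen 4: AABAABAABAABBBBBAABAABAABAABAABBBBBAAB
gen 5: BBBBAABBBBBAABBBBBAABBBBBAABAABAABAABAABBBBBAABBBBBAABBBBBAABBBBBAABBBBBAABAABAABAABAABBBBBAAB
gen 6: AABAABAABAABBBBBAABAABAABAABAABBBBBAABAABAABAABAABBBBBAABA…BAABBBBBAABBBBBAABBBBBAABBBBBAABBBBBAABAABAABAABAABBBBBAAB  (len 246)
gen 7: BBBBAABBBBBAABBBBBAABBBBBAABAABAABAABAABBBBBAABBBBBAABBBBB…BAABBBBBAABBBBBAABBBBBAABBBBBAABBBBBAABAABAABAABAABBBBBAAB  (len 622)
gen 8: AABAABAABAABBBBBAABAABAABAABAABBBBBAABAABAABAABAABBBBBAABA…BAABBBBBAABBBBBAABBBBBAABBBBBAABBBBBAABAABAABAABAABBBBBAAB  (len 1606)
gen 9: BBBBAABBBBBAABBBBBAABBBBBAABAABAABAABAABBBBBAABBBBBAABBBBB…BAABBBBBAABBBBBAABBBBBAABBBBBAABBBBBAABAABAABAABAABBBBBAAB  (len 4094)

1764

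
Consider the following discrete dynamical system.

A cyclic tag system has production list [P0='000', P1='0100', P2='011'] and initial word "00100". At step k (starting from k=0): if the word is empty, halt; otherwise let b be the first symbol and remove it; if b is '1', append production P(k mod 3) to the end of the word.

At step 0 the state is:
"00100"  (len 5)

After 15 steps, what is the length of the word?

step 0: "00100"  (len 5)
step 1: "0100"  (len 4)
step 2: "100"  (len 3)
step 3: "00011"  (len 5)
step 4: "0011"  (len 4)
step 5: "011"  (len 3)
step 6: "11"  (len 2)
step 7: "1000"  (len 4)
step 8: "0000100"  (len 7)
step 9: "000100"  (len 6)
step 10: "00100"  (len 5)
step 11: "0100"  (len 4)
step 12: "100"  (len 3)
step 13: "00000"  (len 5)
step 14: "0000"  (len 4)
step 15: "000"  (len 3)

3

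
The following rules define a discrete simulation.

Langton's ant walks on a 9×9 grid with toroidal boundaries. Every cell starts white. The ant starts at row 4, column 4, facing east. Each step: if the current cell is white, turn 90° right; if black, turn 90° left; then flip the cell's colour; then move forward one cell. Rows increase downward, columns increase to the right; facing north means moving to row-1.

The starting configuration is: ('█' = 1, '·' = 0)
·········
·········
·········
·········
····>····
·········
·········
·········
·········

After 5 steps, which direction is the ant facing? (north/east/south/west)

north

gen 0: ·········
·········
·········
·········
····>····
·········
·········
·········
·········
gen 1: ·········
·········
·········
·········
····█····
····v····
·········
·········
·········
gen 2: ·········
·········
·········
·········
····█····
···<█····
·········
·········
·········
gen 3: ·········
·········
·········
·········
···^█····
···██····
·········
·········
·········
gen 4: ·········
·········
·········
·········
···█>····
···██····
·········
·········
·········
gen 5: ·········
·········
·········
····^····
···█·····
···██····
·········
·········
·········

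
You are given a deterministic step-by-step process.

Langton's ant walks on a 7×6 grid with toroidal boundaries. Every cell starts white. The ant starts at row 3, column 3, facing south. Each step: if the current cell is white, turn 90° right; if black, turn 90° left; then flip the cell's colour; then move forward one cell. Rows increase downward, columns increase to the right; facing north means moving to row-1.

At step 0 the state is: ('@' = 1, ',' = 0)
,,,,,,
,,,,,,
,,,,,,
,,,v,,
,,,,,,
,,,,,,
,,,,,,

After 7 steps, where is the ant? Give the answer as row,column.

k=0  ,,,,,,
,,,,,,
,,,,,,
,,,v,,
,,,,,,
,,,,,,
,,,,,,
k=1  ,,,,,,
,,,,,,
,,,,,,
,,<@,,
,,,,,,
,,,,,,
,,,,,,
k=2  ,,,,,,
,,,,,,
,,^,,,
,,@@,,
,,,,,,
,,,,,,
,,,,,,
k=3  ,,,,,,
,,,,,,
,,@>,,
,,@@,,
,,,,,,
,,,,,,
,,,,,,
k=4  ,,,,,,
,,,,,,
,,@@,,
,,@v,,
,,,,,,
,,,,,,
,,,,,,
k=5  ,,,,,,
,,,,,,
,,@@,,
,,@,>,
,,,,,,
,,,,,,
,,,,,,
k=6  ,,,,,,
,,,,,,
,,@@,,
,,@,@,
,,,,v,
,,,,,,
,,,,,,
k=7  ,,,,,,
,,,,,,
,,@@,,
,,@,@,
,,,<@,
,,,,,,
,,,,,,

4,3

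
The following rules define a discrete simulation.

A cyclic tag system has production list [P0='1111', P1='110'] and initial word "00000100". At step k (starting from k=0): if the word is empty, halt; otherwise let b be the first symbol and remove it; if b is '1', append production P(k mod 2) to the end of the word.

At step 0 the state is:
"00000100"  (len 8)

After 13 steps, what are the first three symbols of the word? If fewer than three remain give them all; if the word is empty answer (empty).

t=0: "00000100"  (len 8)
t=1: "0000100"  (len 7)
t=2: "000100"  (len 6)
t=3: "00100"  (len 5)
t=4: "0100"  (len 4)
t=5: "100"  (len 3)
t=6: "00110"  (len 5)
t=7: "0110"  (len 4)
t=8: "110"  (len 3)
t=9: "101111"  (len 6)
t=10: "01111110"  (len 8)
t=11: "1111110"  (len 7)
t=12: "111110110"  (len 9)
t=13: "111101101111"  (len 12)

111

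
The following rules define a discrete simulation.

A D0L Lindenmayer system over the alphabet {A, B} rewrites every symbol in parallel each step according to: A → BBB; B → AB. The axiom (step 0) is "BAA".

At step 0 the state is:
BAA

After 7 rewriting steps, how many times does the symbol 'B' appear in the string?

799

0) BAA
1) ABBBBBBB
2) BBBABABABABABABAB
3) ABABABBBBABBBBABBBBABBBBABBBBABBBBABBBBAB
4) BBBABBBBABBBBABABABABBBBABABABABBBBABABABABBBBABABABABBBBABABABABBBBABABABABBBBABABABABBBBAB
5) ABABABBBBABABABABBBBABABABABBBBABBBBABBBBABBBBABABABABBBBA…BBBBABBBBABBBBABBBBABABABABBBBABBBBABBBBABBBBABABABABBBBAB  (len 215)
6) BBBABBBBABBBBABABABABBBBABBBBABBBBABBBBABABABABBBBABBBBABB…BABABBBBABABABABBBBABABABABBBBABBBBABBBBABBBBABABABABBBBAB  (len 491)
7) ABABABBBBABABABABBBBABABABABBBBABBBBABBBBABBBBABABABABBBBA…BABABBBBABABABABBBBABABABABBBBABBBBABBBBABBBBABABABABBBBAB  (len 1136)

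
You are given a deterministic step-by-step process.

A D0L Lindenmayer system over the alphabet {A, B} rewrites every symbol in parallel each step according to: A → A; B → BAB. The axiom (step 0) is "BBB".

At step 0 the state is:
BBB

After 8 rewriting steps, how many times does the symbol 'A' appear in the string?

k=0  BBB
k=1  BABBABBAB
k=2  BABABABBABABABBABABAB
k=3  BABABABABABABABBABABABABABABABBABABABABABABAB
k=4  BABABABABABABABABABABABABABABABBABABABABABABABABABABABABABABABBABABABABABABABABABABABABABABAB
k=5  BABABABABABABABABABABABABABABABABABABABABABABABABABABABABA…ABABABABABABABABABABABABABABABABABABABABABABABABABABABABAB  (len 189)
k=6  BABABABABABABABABABABABABABABABABABABABABABABABABABABABABA…ABABABABABABABABABABABABABABABABABABABABABABABABABABABABAB  (len 381)
k=7  BABABABABABABABABABABABABABABABABABABABABABABABABABABABABA…ABABABABABABABABABABABABABABABABABABABABABABABABABABABABAB  (len 765)
k=8  BABABABABABABABABABABABABABABABABABABABABABABABABABABABABA…ABABABABABABABABABABABABABABABABABABABABABABABABABABABABAB  (len 1533)

765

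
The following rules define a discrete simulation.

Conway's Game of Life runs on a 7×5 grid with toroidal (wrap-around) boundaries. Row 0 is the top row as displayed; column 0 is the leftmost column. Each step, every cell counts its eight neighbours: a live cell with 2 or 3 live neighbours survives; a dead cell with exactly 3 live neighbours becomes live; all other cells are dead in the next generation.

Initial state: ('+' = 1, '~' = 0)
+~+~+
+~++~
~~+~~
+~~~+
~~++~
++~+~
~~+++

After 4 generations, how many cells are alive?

t=0: +~+~+
+~++~
~~+~~
+~~~+
~~++~
++~+~
~~+++
t=1: +~~~~
+~+~~
+~+~~
~++~+
~~++~
++~~~
~~~~~
t=2: ~+~~~
+~~~+
+~+~+
+~~~+
~~~++
~++~~
++~~~
t=3: ~+~~+
~~~++
~~~~~
~+~~~
~++++
~++++
+~~~~
t=4: ~~~++
+~~++
~~~~~
++~+~
~~~~+
~~~~~
~~~~~

9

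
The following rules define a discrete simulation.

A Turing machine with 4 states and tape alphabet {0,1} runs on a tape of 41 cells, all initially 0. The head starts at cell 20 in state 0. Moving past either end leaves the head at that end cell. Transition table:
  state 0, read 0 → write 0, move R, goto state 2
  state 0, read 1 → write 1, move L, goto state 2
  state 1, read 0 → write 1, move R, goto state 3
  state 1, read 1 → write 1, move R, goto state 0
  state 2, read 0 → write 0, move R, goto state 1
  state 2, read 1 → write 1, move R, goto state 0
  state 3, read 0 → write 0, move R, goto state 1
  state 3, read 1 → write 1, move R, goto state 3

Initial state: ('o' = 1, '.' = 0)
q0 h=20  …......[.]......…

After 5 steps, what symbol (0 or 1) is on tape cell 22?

1

gen 0: q0 h=20  …......[.]......…
gen 1: q2 h=21  …......[.]......…
gen 2: q1 h=22  …......[.]......…
gen 3: q3 h=23  ….....o[.]......…
gen 4: q1 h=24  …....o.[.]......…
gen 5: q3 h=25  …...o.o[.]......…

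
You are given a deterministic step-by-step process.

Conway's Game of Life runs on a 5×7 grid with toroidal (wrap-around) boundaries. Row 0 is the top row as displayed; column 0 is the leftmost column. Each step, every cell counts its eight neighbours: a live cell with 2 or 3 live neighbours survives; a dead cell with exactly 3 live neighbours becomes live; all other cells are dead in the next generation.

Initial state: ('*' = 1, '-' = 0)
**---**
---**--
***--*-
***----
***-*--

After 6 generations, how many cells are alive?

step 0: **---**
---**--
***--*-
***----
***-*--
step 1: -----**
---**--
*---*-*
-------
---*-*-
step 2: ---*-**
*--**--
---***-
----***
----***
step 3: *--*---
--*----
-------
-------
*--*---
step 4: -***---
-------
-------
-------
-------
step 5: --*----
--*----
-------
-------
--*----
step 6: -***---
-------
-------
-------
-------

3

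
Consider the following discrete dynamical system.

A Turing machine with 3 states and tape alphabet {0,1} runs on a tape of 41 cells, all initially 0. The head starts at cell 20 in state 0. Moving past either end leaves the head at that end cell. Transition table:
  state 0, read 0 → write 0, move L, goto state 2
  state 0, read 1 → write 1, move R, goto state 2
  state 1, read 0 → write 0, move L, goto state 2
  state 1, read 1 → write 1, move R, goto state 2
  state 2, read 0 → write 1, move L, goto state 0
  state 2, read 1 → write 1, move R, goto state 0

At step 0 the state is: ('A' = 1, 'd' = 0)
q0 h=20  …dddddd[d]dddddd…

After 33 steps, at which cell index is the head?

1

[0] q0 h=20  …dddddd[d]dddddd…
[1] q2 h=19  …dddddd[d]dddddd…
[2] q0 h=18  …dddddd[d]Addddd…
[3] q2 h=17  …dddddd[d]dAdddd…
[4] q0 h=16  …dddddd[d]AdAddd…
[5] q2 h=15  …dddddd[d]dAdAdd…
[6] q0 h=14  …dddddd[d]AdAdAd…
[7] q2 h=13  …dddddd[d]dAdAdA…
[8] q0 h=12  …dddddd[d]AdAdAd…
[9] q2 h=11  …dddddd[d]dAdAdA…
[10] q0 h=10  …dddddd[d]AdAdAd…
[11] q2 h= 9  …dddddd[d]dAdAdA…
[12] q0 h= 8  …dddddd[d]AdAdAd…
[13] q2 h= 7  …dddddd[d]dAdAdA…
[14] q0 h= 6  |dddddd[d]AdAdAd…
[15] q2 h= 5  |ddddd[d]dAdAdA…
[16] q0 h= 4  |dddd[d]AdAdAd…
[17] q2 h= 3  |ddd[d]dAdAdA…
[18] q0 h= 2  |dd[d]AdAdAd…
[19] q2 h= 1  |d[d]dAdAdA…
[20] q0 h= 0  |[d]AdAdAd…
[21] q2 h= 0  |[d]AdAdAd…
[22] q0 h= 0  |[A]AdAdAd…
[23] q2 h= 1  |A[A]dAdAdA…
[24] q0 h= 2  |AA[d]AdAdAd…
[25] q2 h= 1  |A[A]dAdAdA…
[26] q0 h= 2  |AA[d]AdAdAd…
[27] q2 h= 1  |A[A]dAdAdA…
[28] q0 h= 2  |AA[d]AdAdAd…
[29] q2 h= 1  |A[A]dAdAdA…
[30] q0 h= 2  |AA[d]AdAdAd…
[31] q2 h= 1  |A[A]dAdAdA…
[32] q0 h= 2  |AA[d]AdAdAd…
[33] q2 h= 1  |A[A]dAdAdA…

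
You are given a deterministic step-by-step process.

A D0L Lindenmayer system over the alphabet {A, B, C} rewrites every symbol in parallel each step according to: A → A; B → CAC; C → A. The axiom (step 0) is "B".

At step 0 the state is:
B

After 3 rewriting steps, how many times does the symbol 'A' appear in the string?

t=0: B
t=1: CAC
t=2: AAA
t=3: AAA

3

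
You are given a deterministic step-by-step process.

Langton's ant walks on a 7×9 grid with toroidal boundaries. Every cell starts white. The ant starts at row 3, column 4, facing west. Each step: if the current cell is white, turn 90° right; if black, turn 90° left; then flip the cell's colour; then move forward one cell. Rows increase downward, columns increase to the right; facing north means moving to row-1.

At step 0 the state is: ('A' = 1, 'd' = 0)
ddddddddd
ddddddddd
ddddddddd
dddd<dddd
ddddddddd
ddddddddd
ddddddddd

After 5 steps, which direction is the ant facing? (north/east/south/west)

step 0: ddddddddd
ddddddddd
ddddddddd
dddd<dddd
ddddddddd
ddddddddd
ddddddddd
step 1: ddddddddd
ddddddddd
dddd^dddd
ddddAdddd
ddddddddd
ddddddddd
ddddddddd
step 2: ddddddddd
ddddddddd
ddddA>ddd
ddddAdddd
ddddddddd
ddddddddd
ddddddddd
step 3: ddddddddd
ddddddddd
ddddAAddd
ddddAvddd
ddddddddd
ddddddddd
ddddddddd
step 4: ddddddddd
ddddddddd
ddddAAddd
dddd<Addd
ddddddddd
ddddddddd
ddddddddd
step 5: ddddddddd
ddddddddd
ddddAAddd
dddddAddd
ddddvdddd
ddddddddd
ddddddddd

south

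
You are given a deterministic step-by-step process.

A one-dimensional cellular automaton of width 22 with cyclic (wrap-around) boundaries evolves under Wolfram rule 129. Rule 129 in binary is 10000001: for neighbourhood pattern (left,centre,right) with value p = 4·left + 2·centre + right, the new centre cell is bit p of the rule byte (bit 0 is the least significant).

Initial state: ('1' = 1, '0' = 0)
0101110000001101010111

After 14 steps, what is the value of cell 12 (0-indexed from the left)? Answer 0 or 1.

1

step 0: 0101110000001101010111
step 1: 0000100111100000000010
step 2: 1110000011001111111000
step 3: 0100111000000111110010
step 4: 0000010011110011100000
step 5: 1111000001100001001111
step 6: 1110011100001100000111
step 7: 1100001001100001110011
step 8: 1001100000001100100001
step 9: 0000001111100000001100
step 10: 1111100111001111100001
step 11: 1111000010000111001100
step 12: 0110011000110010000000
step 13: 0000000010000000111111
step 14: 0111111000111110011110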